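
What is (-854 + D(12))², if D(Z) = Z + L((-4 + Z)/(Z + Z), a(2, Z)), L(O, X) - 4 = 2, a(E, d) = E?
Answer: 698896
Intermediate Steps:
L(O, X) = 6 (L(O, X) = 4 + 2 = 6)
D(Z) = 6 + Z (D(Z) = Z + 6 = 6 + Z)
(-854 + D(12))² = (-854 + (6 + 12))² = (-854 + 18)² = (-836)² = 698896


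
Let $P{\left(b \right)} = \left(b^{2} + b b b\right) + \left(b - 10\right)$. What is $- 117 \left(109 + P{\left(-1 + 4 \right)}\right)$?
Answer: $-16146$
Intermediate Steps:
$P{\left(b \right)} = -10 + b + b^{2} + b^{3}$ ($P{\left(b \right)} = \left(b^{2} + b^{2} b\right) + \left(-10 + b\right) = \left(b^{2} + b^{3}\right) + \left(-10 + b\right) = -10 + b + b^{2} + b^{3}$)
$- 117 \left(109 + P{\left(-1 + 4 \right)}\right) = - 117 \left(109 + \left(-10 + \left(-1 + 4\right) + \left(-1 + 4\right)^{2} + \left(-1 + 4\right)^{3}\right)\right) = - 117 \left(109 + \left(-10 + 3 + 3^{2} + 3^{3}\right)\right) = - 117 \left(109 + \left(-10 + 3 + 9 + 27\right)\right) = - 117 \left(109 + 29\right) = \left(-117\right) 138 = -16146$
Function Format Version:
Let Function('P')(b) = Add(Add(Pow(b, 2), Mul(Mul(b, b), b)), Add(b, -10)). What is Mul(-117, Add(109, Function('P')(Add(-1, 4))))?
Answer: -16146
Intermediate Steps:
Function('P')(b) = Add(-10, b, Pow(b, 2), Pow(b, 3)) (Function('P')(b) = Add(Add(Pow(b, 2), Mul(Pow(b, 2), b)), Add(-10, b)) = Add(Add(Pow(b, 2), Pow(b, 3)), Add(-10, b)) = Add(-10, b, Pow(b, 2), Pow(b, 3)))
Mul(-117, Add(109, Function('P')(Add(-1, 4)))) = Mul(-117, Add(109, Add(-10, Add(-1, 4), Pow(Add(-1, 4), 2), Pow(Add(-1, 4), 3)))) = Mul(-117, Add(109, Add(-10, 3, Pow(3, 2), Pow(3, 3)))) = Mul(-117, Add(109, Add(-10, 3, 9, 27))) = Mul(-117, Add(109, 29)) = Mul(-117, 138) = -16146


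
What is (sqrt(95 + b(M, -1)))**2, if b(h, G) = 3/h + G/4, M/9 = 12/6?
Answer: 1139/12 ≈ 94.917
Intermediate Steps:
M = 18 (M = 9*(12/6) = 9*(12*(1/6)) = 9*2 = 18)
b(h, G) = 3/h + G/4 (b(h, G) = 3/h + G*(1/4) = 3/h + G/4)
(sqrt(95 + b(M, -1)))**2 = (sqrt(95 + (3/18 + (1/4)*(-1))))**2 = (sqrt(95 + (3*(1/18) - 1/4)))**2 = (sqrt(95 + (1/6 - 1/4)))**2 = (sqrt(95 - 1/12))**2 = (sqrt(1139/12))**2 = (sqrt(3417)/6)**2 = 1139/12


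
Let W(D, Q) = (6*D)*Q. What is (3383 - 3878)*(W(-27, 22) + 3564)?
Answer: 0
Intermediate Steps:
W(D, Q) = 6*D*Q
(3383 - 3878)*(W(-27, 22) + 3564) = (3383 - 3878)*(6*(-27)*22 + 3564) = -495*(-3564 + 3564) = -495*0 = 0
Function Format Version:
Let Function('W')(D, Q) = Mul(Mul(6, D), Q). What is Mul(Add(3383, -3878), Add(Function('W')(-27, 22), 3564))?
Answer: 0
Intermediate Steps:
Function('W')(D, Q) = Mul(6, D, Q)
Mul(Add(3383, -3878), Add(Function('W')(-27, 22), 3564)) = Mul(Add(3383, -3878), Add(Mul(6, -27, 22), 3564)) = Mul(-495, Add(-3564, 3564)) = Mul(-495, 0) = 0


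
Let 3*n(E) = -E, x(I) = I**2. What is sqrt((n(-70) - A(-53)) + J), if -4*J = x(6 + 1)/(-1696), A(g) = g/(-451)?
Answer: sqrt(30570768764778)/1147344 ≈ 4.8190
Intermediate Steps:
A(g) = -g/451 (A(g) = g*(-1/451) = -g/451)
n(E) = -E/3 (n(E) = (-E)/3 = -E/3)
J = 49/6784 (J = -(6 + 1)**2/(4*(-1696)) = -(-1)*7**2/6784 = -(-1)*49/6784 = -1/4*(-49/1696) = 49/6784 ≈ 0.0072229)
sqrt((n(-70) - A(-53)) + J) = sqrt((-1/3*(-70) - (-1)*(-53)/451) + 49/6784) = sqrt((70/3 - 1*53/451) + 49/6784) = sqrt((70/3 - 53/451) + 49/6784) = sqrt(31411/1353 + 49/6784) = sqrt(213158521/9178752) = sqrt(30570768764778)/1147344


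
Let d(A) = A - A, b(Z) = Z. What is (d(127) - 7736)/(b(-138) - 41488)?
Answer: 3868/20813 ≈ 0.18585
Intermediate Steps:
d(A) = 0
(d(127) - 7736)/(b(-138) - 41488) = (0 - 7736)/(-138 - 41488) = -7736/(-41626) = -7736*(-1/41626) = 3868/20813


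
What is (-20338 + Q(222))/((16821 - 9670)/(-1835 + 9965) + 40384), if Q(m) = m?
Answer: -163543080/328329071 ≈ -0.49811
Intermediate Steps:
(-20338 + Q(222))/((16821 - 9670)/(-1835 + 9965) + 40384) = (-20338 + 222)/((16821 - 9670)/(-1835 + 9965) + 40384) = -20116/(7151/8130 + 40384) = -20116/328329071/8130 = -20116*8130/328329071 = -163543080/328329071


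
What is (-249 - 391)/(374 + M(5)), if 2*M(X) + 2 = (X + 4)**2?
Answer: -1280/827 ≈ -1.5478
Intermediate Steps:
M(X) = -1 + (4 + X)**2/2 (M(X) = -1 + (X + 4)**2/2 = -1 + (4 + X)**2/2)
(-249 - 391)/(374 + M(5)) = (-249 - 391)/(374 + (-1 + (4 + 5)**2/2)) = -640/(374 + (-1 + (1/2)*9**2)) = -640/(374 + (-1 + (1/2)*81)) = -640/(374 + (-1 + 81/2)) = -640/(374 + 79/2) = -640/827/2 = -640*2/827 = -1280/827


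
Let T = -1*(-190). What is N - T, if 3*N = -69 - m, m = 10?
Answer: -649/3 ≈ -216.33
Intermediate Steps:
N = -79/3 (N = (-69 - 1*10)/3 = (-69 - 10)/3 = (⅓)*(-79) = -79/3 ≈ -26.333)
T = 190
N - T = -79/3 - 1*190 = -79/3 - 190 = -649/3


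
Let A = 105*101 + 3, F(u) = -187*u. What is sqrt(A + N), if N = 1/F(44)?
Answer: sqrt(1483804591)/374 ≈ 103.00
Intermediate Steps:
A = 10608 (A = 10605 + 3 = 10608)
N = -1/8228 (N = 1/(-187*44) = 1/(-8228) = -1/8228 ≈ -0.00012154)
sqrt(A + N) = sqrt(10608 - 1/8228) = sqrt(87282623/8228) = sqrt(1483804591)/374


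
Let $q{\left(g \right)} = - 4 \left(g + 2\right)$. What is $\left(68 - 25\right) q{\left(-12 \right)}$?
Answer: $1720$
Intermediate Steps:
$q{\left(g \right)} = -8 - 4 g$ ($q{\left(g \right)} = - 4 \left(2 + g\right) = -8 - 4 g$)
$\left(68 - 25\right) q{\left(-12 \right)} = \left(68 - 25\right) \left(-8 - -48\right) = 43 \left(-8 + 48\right) = 43 \cdot 40 = 1720$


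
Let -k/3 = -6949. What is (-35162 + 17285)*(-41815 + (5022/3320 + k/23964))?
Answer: 1238962472707623/1657510 ≈ 7.4748e+8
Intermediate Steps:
k = 20847 (k = -3*(-6949) = 20847)
(-35162 + 17285)*(-41815 + (5022/3320 + k/23964)) = (-35162 + 17285)*(-41815 + (5022/3320 + 20847/23964)) = -17877*(-41815 + (5022*(1/3320) + 20847*(1/23964))) = -17877*(-41815 + (2511/1660 + 6949/7988)) = -17877*(-41815 + 3949151/1657510) = -17877*(-69304831499/1657510) = 1238962472707623/1657510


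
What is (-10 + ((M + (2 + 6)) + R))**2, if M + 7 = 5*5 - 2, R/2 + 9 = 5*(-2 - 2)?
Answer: 1936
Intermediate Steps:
R = -58 (R = -18 + 2*(5*(-2 - 2)) = -18 + 2*(5*(-4)) = -18 + 2*(-20) = -18 - 40 = -58)
M = 16 (M = -7 + (5*5 - 2) = -7 + (25 - 2) = -7 + 23 = 16)
(-10 + ((M + (2 + 6)) + R))**2 = (-10 + ((16 + (2 + 6)) - 58))**2 = (-10 + ((16 + 8) - 58))**2 = (-10 + (24 - 58))**2 = (-10 - 34)**2 = (-44)**2 = 1936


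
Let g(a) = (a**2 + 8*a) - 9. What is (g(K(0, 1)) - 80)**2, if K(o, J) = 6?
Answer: 25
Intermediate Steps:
g(a) = -9 + a**2 + 8*a
(g(K(0, 1)) - 80)**2 = ((-9 + 6**2 + 8*6) - 80)**2 = ((-9 + 36 + 48) - 80)**2 = (75 - 80)**2 = (-5)**2 = 25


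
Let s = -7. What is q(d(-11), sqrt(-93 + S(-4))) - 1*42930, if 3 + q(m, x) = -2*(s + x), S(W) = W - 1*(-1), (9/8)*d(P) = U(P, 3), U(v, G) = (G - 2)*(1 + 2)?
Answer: -42919 - 8*I*sqrt(6) ≈ -42919.0 - 19.596*I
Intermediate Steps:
U(v, G) = -6 + 3*G (U(v, G) = (-2 + G)*3 = -6 + 3*G)
d(P) = 8/3 (d(P) = 8*(-6 + 3*3)/9 = 8*(-6 + 9)/9 = (8/9)*3 = 8/3)
S(W) = 1 + W (S(W) = W + 1 = 1 + W)
q(m, x) = 11 - 2*x (q(m, x) = -3 - 2*(-7 + x) = -3 + (14 - 2*x) = 11 - 2*x)
q(d(-11), sqrt(-93 + S(-4))) - 1*42930 = (11 - 2*sqrt(-93 + (1 - 4))) - 1*42930 = (11 - 2*sqrt(-93 - 3)) - 42930 = (11 - 8*I*sqrt(6)) - 42930 = -42919 - 8*I*sqrt(6)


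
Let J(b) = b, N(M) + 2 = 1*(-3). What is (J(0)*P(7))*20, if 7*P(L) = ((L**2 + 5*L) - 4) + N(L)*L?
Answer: 0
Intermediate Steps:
N(M) = -5 (N(M) = -2 + 1*(-3) = -2 - 3 = -5)
P(L) = -4/7 + L**2/7 (P(L) = (((L**2 + 5*L) - 4) - 5*L)/7 = ((-4 + L**2 + 5*L) - 5*L)/7 = (-4 + L**2)/7 = -4/7 + L**2/7)
(J(0)*P(7))*20 = (0*(-4/7 + (1/7)*7**2))*20 = (0*(-4/7 + (1/7)*49))*20 = (0*(-4/7 + 7))*20 = (0*(45/7))*20 = 0*20 = 0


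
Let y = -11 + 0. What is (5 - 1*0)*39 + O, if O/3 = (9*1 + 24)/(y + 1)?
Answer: 1851/10 ≈ 185.10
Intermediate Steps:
y = -11
O = -99/10 (O = 3*((9*1 + 24)/(-11 + 1)) = 3*((9 + 24)/(-10)) = 3*(33*(-1/10)) = 3*(-33/10) = -99/10 ≈ -9.9000)
(5 - 1*0)*39 + O = (5 - 1*0)*39 - 99/10 = (5 + 0)*39 - 99/10 = 5*39 - 99/10 = 195 - 99/10 = 1851/10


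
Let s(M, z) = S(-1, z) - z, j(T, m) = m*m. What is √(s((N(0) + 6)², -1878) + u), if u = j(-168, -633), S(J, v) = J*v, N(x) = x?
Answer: √404445 ≈ 635.96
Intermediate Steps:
j(T, m) = m²
u = 400689 (u = (-633)² = 400689)
s(M, z) = -2*z (s(M, z) = -z - z = -2*z)
√(s((N(0) + 6)², -1878) + u) = √(-2*(-1878) + 400689) = √(3756 + 400689) = √404445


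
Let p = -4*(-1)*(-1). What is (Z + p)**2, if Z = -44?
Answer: 2304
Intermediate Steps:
p = -4 (p = 4*(-1) = -4)
(Z + p)**2 = (-44 - 4)**2 = (-48)**2 = 2304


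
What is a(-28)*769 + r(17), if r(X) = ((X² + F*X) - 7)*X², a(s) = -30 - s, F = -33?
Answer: -82169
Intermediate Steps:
r(X) = X²*(-7 + X² - 33*X) (r(X) = ((X² - 33*X) - 7)*X² = (-7 + X² - 33*X)*X² = X²*(-7 + X² - 33*X))
a(-28)*769 + r(17) = (-30 - 1*(-28))*769 + 17²*(-7 + 17² - 33*17) = (-30 + 28)*769 + 289*(-7 + 289 - 561) = -2*769 + 289*(-279) = -1538 - 80631 = -82169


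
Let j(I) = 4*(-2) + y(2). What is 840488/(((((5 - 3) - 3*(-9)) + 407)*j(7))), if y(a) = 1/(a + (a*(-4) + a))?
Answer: -76408/327 ≈ -233.66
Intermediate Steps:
y(a) = -1/(2*a) (y(a) = 1/(a + (-4*a + a)) = 1/(a - 3*a) = 1/(-2*a) = -1/(2*a))
j(I) = -33/4 (j(I) = 4*(-2) - ½/2 = -8 - ½*½ = -8 - ¼ = -33/4)
840488/(((((5 - 3) - 3*(-9)) + 407)*j(7))) = 840488/(((((5 - 3) - 3*(-9)) + 407)*(-33/4))) = 840488/((((2 + 27) + 407)*(-33/4))) = 840488/(((29 + 407)*(-33/4))) = 840488/((436*(-33/4))) = 840488/(-3597) = 840488*(-1/3597) = -76408/327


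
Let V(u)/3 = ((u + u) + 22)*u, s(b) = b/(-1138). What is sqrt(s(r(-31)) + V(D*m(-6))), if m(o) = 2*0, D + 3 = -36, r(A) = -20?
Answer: sqrt(5690)/569 ≈ 0.13257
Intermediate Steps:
D = -39 (D = -3 - 36 = -39)
m(o) = 0
s(b) = -b/1138 (s(b) = b*(-1/1138) = -b/1138)
V(u) = 3*u*(22 + 2*u) (V(u) = 3*(((u + u) + 22)*u) = 3*((2*u + 22)*u) = 3*((22 + 2*u)*u) = 3*(u*(22 + 2*u)) = 3*u*(22 + 2*u))
sqrt(s(r(-31)) + V(D*m(-6))) = sqrt(-1/1138*(-20) + 6*(-39*0)*(11 - 39*0)) = sqrt(10/569 + 6*0*(11 + 0)) = sqrt(10/569 + 6*0*11) = sqrt(10/569 + 0) = sqrt(10/569) = sqrt(5690)/569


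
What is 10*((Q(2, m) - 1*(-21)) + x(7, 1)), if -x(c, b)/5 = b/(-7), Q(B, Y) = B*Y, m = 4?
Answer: 2080/7 ≈ 297.14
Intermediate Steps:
x(c, b) = 5*b/7 (x(c, b) = -5*b/(-7) = -5*b*(-1)/7 = -(-5)*b/7 = 5*b/7)
10*((Q(2, m) - 1*(-21)) + x(7, 1)) = 10*((2*4 - 1*(-21)) + (5/7)*1) = 10*((8 + 21) + 5/7) = 10*(29 + 5/7) = 10*(208/7) = 2080/7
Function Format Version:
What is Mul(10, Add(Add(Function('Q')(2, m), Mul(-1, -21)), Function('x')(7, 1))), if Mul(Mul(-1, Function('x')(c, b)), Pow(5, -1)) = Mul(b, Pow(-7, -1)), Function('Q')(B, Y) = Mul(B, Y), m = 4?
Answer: Rational(2080, 7) ≈ 297.14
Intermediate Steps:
Function('x')(c, b) = Mul(Rational(5, 7), b) (Function('x')(c, b) = Mul(-5, Mul(b, Pow(-7, -1))) = Mul(-5, Mul(b, Rational(-1, 7))) = Mul(-5, Mul(Rational(-1, 7), b)) = Mul(Rational(5, 7), b))
Mul(10, Add(Add(Function('Q')(2, m), Mul(-1, -21)), Function('x')(7, 1))) = Mul(10, Add(Add(Mul(2, 4), Mul(-1, -21)), Mul(Rational(5, 7), 1))) = Mul(10, Add(Add(8, 21), Rational(5, 7))) = Mul(10, Add(29, Rational(5, 7))) = Mul(10, Rational(208, 7)) = Rational(2080, 7)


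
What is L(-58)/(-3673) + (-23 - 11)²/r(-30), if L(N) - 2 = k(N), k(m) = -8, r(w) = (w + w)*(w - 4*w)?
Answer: -1053397/4958550 ≈ -0.21244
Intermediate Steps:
r(w) = -6*w² (r(w) = (2*w)*(-3*w) = -6*w²)
L(N) = -6 (L(N) = 2 - 8 = -6)
L(-58)/(-3673) + (-23 - 11)²/r(-30) = -6/(-3673) + (-23 - 11)²/((-6*(-30)²)) = -6*(-1/3673) + (-34)²/((-6*900)) = 6/3673 + 1156/(-5400) = 6/3673 + 1156*(-1/5400) = 6/3673 - 289/1350 = -1053397/4958550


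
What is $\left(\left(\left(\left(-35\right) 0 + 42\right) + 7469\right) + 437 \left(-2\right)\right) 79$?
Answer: $524323$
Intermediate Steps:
$\left(\left(\left(\left(-35\right) 0 + 42\right) + 7469\right) + 437 \left(-2\right)\right) 79 = \left(\left(\left(0 + 42\right) + 7469\right) - 874\right) 79 = \left(\left(42 + 7469\right) - 874\right) 79 = \left(7511 - 874\right) 79 = 6637 \cdot 79 = 524323$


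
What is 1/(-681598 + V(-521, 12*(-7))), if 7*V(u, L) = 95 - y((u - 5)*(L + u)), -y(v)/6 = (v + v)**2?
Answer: 7/2430483218509 ≈ 2.8801e-12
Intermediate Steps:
y(v) = -24*v**2 (y(v) = -6*(v + v)**2 = -6*4*v**2 = -24*v**2)
V(u, L) = 95/7 + 24*(-5 + u)**2*(L + u)**2/7 (V(u, L) = (95 - (-24)*((u - 5)*(L + u))**2)/7 = (95 - (-24)*((-5 + u)*(L + u))**2)/7 = (95 - (-24)*(-5 + u)**2*(L + u)**2)/7 = (95 + 24*(-5 + u)**2*(L + u)**2)/7 = 95/7 + 24*(-5 + u)**2*(L + u)**2/7)
1/(-681598 + V(-521, 12*(-7))) = 1/(-681598 + (95/7 + 24*((-521)**2 - 60*(-7) - 5*(-521) + (12*(-7))*(-521))**2/7)) = 1/(-681598 + (95/7 + 24*(271441 - 5*(-84) + 2605 - 84*(-521))**2/7)) = 1/(-681598 + (95/7 + 24*(271441 + 420 + 2605 + 43764)**2/7)) = 1/(-681598 + (95/7 + (24/7)*318230**2)) = 1/(-681598 + (95/7 + (24/7)*101270332900)) = 1/(-681598 + (95/7 + 2430487989600/7)) = 1/(-681598 + 2430487989695/7) = 1/(2430483218509/7) = 7/2430483218509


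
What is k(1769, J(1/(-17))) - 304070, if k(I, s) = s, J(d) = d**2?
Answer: -87876229/289 ≈ -3.0407e+5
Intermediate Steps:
k(1769, J(1/(-17))) - 304070 = (1/(-17))**2 - 304070 = (-1/17)**2 - 304070 = 1/289 - 304070 = -87876229/289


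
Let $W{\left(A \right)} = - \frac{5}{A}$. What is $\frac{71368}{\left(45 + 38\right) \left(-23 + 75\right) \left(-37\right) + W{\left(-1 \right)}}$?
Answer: $- \frac{6488}{14517} \approx -0.44692$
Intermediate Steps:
$\frac{71368}{\left(45 + 38\right) \left(-23 + 75\right) \left(-37\right) + W{\left(-1 \right)}} = \frac{71368}{\left(45 + 38\right) \left(-23 + 75\right) \left(-37\right) - \frac{5}{-1}} = \frac{71368}{83 \cdot 52 \left(-37\right) - -5} = \frac{71368}{4316 \left(-37\right) + 5} = \frac{71368}{-159692 + 5} = \frac{71368}{-159687} = 71368 \left(- \frac{1}{159687}\right) = - \frac{6488}{14517}$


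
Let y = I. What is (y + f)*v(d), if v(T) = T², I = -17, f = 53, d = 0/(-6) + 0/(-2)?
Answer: 0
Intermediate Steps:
d = 0 (d = 0*(-⅙) + 0*(-½) = 0 + 0 = 0)
y = -17
(y + f)*v(d) = (-17 + 53)*0² = 36*0 = 0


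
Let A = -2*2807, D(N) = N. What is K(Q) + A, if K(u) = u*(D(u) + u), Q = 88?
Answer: 9874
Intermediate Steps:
K(u) = 2*u² (K(u) = u*(u + u) = u*(2*u) = 2*u²)
A = -5614
K(Q) + A = 2*88² - 5614 = 2*7744 - 5614 = 15488 - 5614 = 9874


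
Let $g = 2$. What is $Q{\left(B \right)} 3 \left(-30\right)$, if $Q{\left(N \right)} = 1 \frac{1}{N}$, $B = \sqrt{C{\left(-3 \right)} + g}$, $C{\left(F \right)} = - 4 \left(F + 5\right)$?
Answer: $15 i \sqrt{6} \approx 36.742 i$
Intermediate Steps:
$C{\left(F \right)} = -20 - 4 F$ ($C{\left(F \right)} = - 4 \left(5 + F\right) = -20 - 4 F$)
$B = i \sqrt{6}$ ($B = \sqrt{\left(-20 - -12\right) + 2} = \sqrt{\left(-20 + 12\right) + 2} = \sqrt{-8 + 2} = \sqrt{-6} = i \sqrt{6} \approx 2.4495 i$)
$Q{\left(N \right)} = \frac{1}{N}$
$Q{\left(B \right)} 3 \left(-30\right) = \frac{1}{i \sqrt{6}} \cdot 3 \left(-30\right) = - \frac{i \sqrt{6}}{6} \cdot 3 \left(-30\right) = - \frac{i \sqrt{6}}{2} \left(-30\right) = 15 i \sqrt{6}$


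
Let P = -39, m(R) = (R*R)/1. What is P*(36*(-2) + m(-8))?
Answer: 312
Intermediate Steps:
m(R) = R² (m(R) = R²*1 = R²)
P*(36*(-2) + m(-8)) = -39*(36*(-2) + (-8)²) = -39*(-72 + 64) = -39*(-8) = 312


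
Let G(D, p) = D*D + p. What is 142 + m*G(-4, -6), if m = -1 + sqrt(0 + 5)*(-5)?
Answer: 132 - 50*sqrt(5) ≈ 20.197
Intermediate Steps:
G(D, p) = p + D**2 (G(D, p) = D**2 + p = p + D**2)
m = -1 - 5*sqrt(5) (m = -1 + sqrt(5)*(-5) = -1 - 5*sqrt(5) ≈ -12.180)
142 + m*G(-4, -6) = 142 + (-1 - 5*sqrt(5))*(-6 + (-4)**2) = 142 + (-1 - 5*sqrt(5))*(-6 + 16) = 142 + (-1 - 5*sqrt(5))*10 = 142 + (-10 - 50*sqrt(5)) = 132 - 50*sqrt(5)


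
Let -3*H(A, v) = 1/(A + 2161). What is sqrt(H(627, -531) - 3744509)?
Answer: I*sqrt(65488182222207)/4182 ≈ 1935.1*I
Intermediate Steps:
H(A, v) = -1/(3*(2161 + A)) (H(A, v) = -1/(3*(A + 2161)) = -1/(3*(2161 + A)))
sqrt(H(627, -531) - 3744509) = sqrt(-1/(6483 + 3*627) - 3744509) = sqrt(-1/(6483 + 1881) - 3744509) = sqrt(-1/8364 - 3744509) = sqrt(-31319073277/8364) = I*sqrt(65488182222207)/4182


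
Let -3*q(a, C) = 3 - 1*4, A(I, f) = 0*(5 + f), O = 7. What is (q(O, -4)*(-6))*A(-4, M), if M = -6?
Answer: 0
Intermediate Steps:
A(I, f) = 0
q(a, C) = ⅓ (q(a, C) = -(3 - 1*4)/3 = -(3 - 4)/3 = -⅓*(-1) = ⅓)
(q(O, -4)*(-6))*A(-4, M) = ((⅓)*(-6))*0 = -2*0 = 0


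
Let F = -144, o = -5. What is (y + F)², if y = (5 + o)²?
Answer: 20736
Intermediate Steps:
y = 0 (y = (5 - 5)² = 0² = 0)
(y + F)² = (0 - 144)² = (-144)² = 20736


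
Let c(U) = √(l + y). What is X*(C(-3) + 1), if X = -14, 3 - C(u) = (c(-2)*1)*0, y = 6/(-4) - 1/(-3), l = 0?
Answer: -56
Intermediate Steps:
y = -7/6 (y = 6*(-¼) - 1*(-⅓) = -3/2 + ⅓ = -7/6 ≈ -1.1667)
c(U) = I*√42/6 (c(U) = √(0 - 7/6) = √(-7/6) = I*√42/6)
C(u) = 3 (C(u) = 3 - (I*√42/6)*1*0 = 3 - I*√42/6*0 = 3 - 1*0 = 3 + 0 = 3)
X*(C(-3) + 1) = -14*(3 + 1) = -14*4 = -56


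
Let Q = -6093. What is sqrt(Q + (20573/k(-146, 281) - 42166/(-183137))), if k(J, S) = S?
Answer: I*sqrt(15941504535044525778)/51461497 ≈ 77.586*I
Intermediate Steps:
sqrt(Q + (20573/k(-146, 281) - 42166/(-183137))) = sqrt(-6093 + (20573/281 - 42166/(-183137))) = sqrt(-6093 + (20573*(1/281) - 42166*(-1/183137))) = sqrt(-6093 + (20573/281 + 42166/183137)) = sqrt(-6093 + 3779526147/51461497) = sqrt(-309775375074/51461497) = I*sqrt(15941504535044525778)/51461497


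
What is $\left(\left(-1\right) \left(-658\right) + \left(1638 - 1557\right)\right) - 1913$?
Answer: $-1174$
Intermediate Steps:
$\left(\left(-1\right) \left(-658\right) + \left(1638 - 1557\right)\right) - 1913 = \left(658 + 81\right) - 1913 = 739 - 1913 = -1174$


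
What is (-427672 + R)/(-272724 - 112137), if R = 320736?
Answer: 106936/384861 ≈ 0.27786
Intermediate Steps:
(-427672 + R)/(-272724 - 112137) = (-427672 + 320736)/(-272724 - 112137) = -106936/(-384861) = -106936*(-1/384861) = 106936/384861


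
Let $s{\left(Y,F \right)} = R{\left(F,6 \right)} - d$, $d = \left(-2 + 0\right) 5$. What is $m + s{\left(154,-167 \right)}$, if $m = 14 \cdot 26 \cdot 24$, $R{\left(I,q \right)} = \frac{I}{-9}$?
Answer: $\frac{78881}{9} \approx 8764.6$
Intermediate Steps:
$R{\left(I,q \right)} = - \frac{I}{9}$ ($R{\left(I,q \right)} = I \left(- \frac{1}{9}\right) = - \frac{I}{9}$)
$d = -10$ ($d = \left(-2\right) 5 = -10$)
$s{\left(Y,F \right)} = 10 - \frac{F}{9}$ ($s{\left(Y,F \right)} = - \frac{F}{9} - -10 = - \frac{F}{9} + 10 = 10 - \frac{F}{9}$)
$m = 8736$ ($m = 364 \cdot 24 = 8736$)
$m + s{\left(154,-167 \right)} = 8736 + \left(10 - - \frac{167}{9}\right) = 8736 + \left(10 + \frac{167}{9}\right) = 8736 + \frac{257}{9} = \frac{78881}{9}$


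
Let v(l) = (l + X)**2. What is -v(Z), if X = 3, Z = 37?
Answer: -1600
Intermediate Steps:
v(l) = (3 + l)**2 (v(l) = (l + 3)**2 = (3 + l)**2)
-v(Z) = -(3 + 37)**2 = -1*40**2 = -1*1600 = -1600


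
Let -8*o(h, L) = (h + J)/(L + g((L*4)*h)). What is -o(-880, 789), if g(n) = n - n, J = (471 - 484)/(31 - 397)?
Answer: -322067/2310192 ≈ -0.13941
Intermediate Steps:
J = 13/366 (J = -13/(-366) = -13*(-1/366) = 13/366 ≈ 0.035519)
g(n) = 0
o(h, L) = -(13/366 + h)/(8*L) (o(h, L) = -(h + 13/366)/(8*(L + 0)) = -(13/366 + h)/(8*L))
-o(-880, 789) = -(-13 - 366*(-880))/(2928*789) = -(-13 + 322080)/(2928*789) = -322067/(2928*789) = -1*322067/2310192 = -322067/2310192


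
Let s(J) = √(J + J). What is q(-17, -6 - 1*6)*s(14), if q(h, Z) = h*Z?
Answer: 408*√7 ≈ 1079.5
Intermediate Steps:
s(J) = √2*√J (s(J) = √(2*J) = √2*√J)
q(h, Z) = Z*h
q(-17, -6 - 1*6)*s(14) = ((-6 - 1*6)*(-17))*(√2*√14) = ((-6 - 6)*(-17))*(2*√7) = (-12*(-17))*(2*√7) = 204*(2*√7) = 408*√7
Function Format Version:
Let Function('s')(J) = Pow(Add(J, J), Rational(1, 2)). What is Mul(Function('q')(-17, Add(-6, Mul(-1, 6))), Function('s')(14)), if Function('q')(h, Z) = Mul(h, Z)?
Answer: Mul(408, Pow(7, Rational(1, 2))) ≈ 1079.5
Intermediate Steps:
Function('s')(J) = Mul(Pow(2, Rational(1, 2)), Pow(J, Rational(1, 2))) (Function('s')(J) = Pow(Mul(2, J), Rational(1, 2)) = Mul(Pow(2, Rational(1, 2)), Pow(J, Rational(1, 2))))
Function('q')(h, Z) = Mul(Z, h)
Mul(Function('q')(-17, Add(-6, Mul(-1, 6))), Function('s')(14)) = Mul(Mul(Add(-6, Mul(-1, 6)), -17), Mul(Pow(2, Rational(1, 2)), Pow(14, Rational(1, 2)))) = Mul(Mul(Add(-6, -6), -17), Mul(2, Pow(7, Rational(1, 2)))) = Mul(Mul(-12, -17), Mul(2, Pow(7, Rational(1, 2)))) = Mul(204, Mul(2, Pow(7, Rational(1, 2)))) = Mul(408, Pow(7, Rational(1, 2)))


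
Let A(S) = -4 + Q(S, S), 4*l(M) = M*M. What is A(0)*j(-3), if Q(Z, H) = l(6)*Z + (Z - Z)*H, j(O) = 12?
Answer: -48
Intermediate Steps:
l(M) = M²/4 (l(M) = (M*M)/4 = M²/4)
Q(Z, H) = 9*Z (Q(Z, H) = ((¼)*6²)*Z + (Z - Z)*H = ((¼)*36)*Z + 0*H = 9*Z + 0 = 9*Z)
A(S) = -4 + 9*S
A(0)*j(-3) = (-4 + 9*0)*12 = (-4 + 0)*12 = -4*12 = -48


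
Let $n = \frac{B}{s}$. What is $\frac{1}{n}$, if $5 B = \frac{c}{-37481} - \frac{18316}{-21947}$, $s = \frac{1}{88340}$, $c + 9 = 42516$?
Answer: $- \frac{822595507}{4353379881844} \approx -0.00018896$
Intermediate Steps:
$c = 42507$ ($c = -9 + 42516 = 42507$)
$s = \frac{1}{88340} \approx 1.132 \cdot 10^{-5}$
$B = - \frac{246399133}{4112977535}$ ($B = \frac{\frac{42507}{-37481} - \frac{18316}{-21947}}{5} = \frac{42507 \left(- \frac{1}{37481}\right) - - \frac{18316}{21947}}{5} = \frac{- \frac{42507}{37481} + \frac{18316}{21947}}{5} = \frac{1}{5} \left(- \frac{246399133}{822595507}\right) = - \frac{246399133}{4112977535} \approx -0.059908$)
$n = - \frac{4353379881844}{822595507}$ ($n = - \frac{246399133 \frac{1}{\frac{1}{88340}}}{4112977535} = \left(- \frac{246399133}{4112977535}\right) 88340 = - \frac{4353379881844}{822595507} \approx -5292.3$)
$\frac{1}{n} = \frac{1}{- \frac{4353379881844}{822595507}} = - \frac{822595507}{4353379881844}$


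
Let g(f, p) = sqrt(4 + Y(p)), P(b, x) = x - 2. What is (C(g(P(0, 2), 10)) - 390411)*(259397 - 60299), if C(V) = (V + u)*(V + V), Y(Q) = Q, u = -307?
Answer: -77724474534 - 122246172*sqrt(14) ≈ -7.8182e+10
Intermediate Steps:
P(b, x) = -2 + x
g(f, p) = sqrt(4 + p)
C(V) = 2*V*(-307 + V) (C(V) = (V - 307)*(V + V) = (-307 + V)*(2*V) = 2*V*(-307 + V))
(C(g(P(0, 2), 10)) - 390411)*(259397 - 60299) = (2*sqrt(4 + 10)*(-307 + sqrt(4 + 10)) - 390411)*(259397 - 60299) = (2*sqrt(14)*(-307 + sqrt(14)) - 390411)*199098 = (-390411 + 2*sqrt(14)*(-307 + sqrt(14)))*199098 = -77730049278 + 398196*sqrt(14)*(-307 + sqrt(14))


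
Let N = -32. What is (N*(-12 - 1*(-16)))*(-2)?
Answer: 256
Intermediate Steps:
(N*(-12 - 1*(-16)))*(-2) = -32*(-12 - 1*(-16))*(-2) = -32*(-12 + 16)*(-2) = -32*4*(-2) = -128*(-2) = 256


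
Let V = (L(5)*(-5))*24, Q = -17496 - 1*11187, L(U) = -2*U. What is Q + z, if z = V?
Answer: -27483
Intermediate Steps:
Q = -28683 (Q = -17496 - 11187 = -28683)
V = 1200 (V = (-2*5*(-5))*24 = -10*(-5)*24 = 50*24 = 1200)
z = 1200
Q + z = -28683 + 1200 = -27483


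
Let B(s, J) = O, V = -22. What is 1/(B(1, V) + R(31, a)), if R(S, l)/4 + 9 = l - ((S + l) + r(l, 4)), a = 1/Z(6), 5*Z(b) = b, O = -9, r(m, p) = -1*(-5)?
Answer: -1/189 ≈ -0.0052910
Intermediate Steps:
r(m, p) = 5
B(s, J) = -9
Z(b) = b/5
a = ⅚ (a = 1/((⅕)*6) = 1/(6/5) = ⅚ ≈ 0.83333)
R(S, l) = -56 - 4*S (R(S, l) = -36 + 4*(l - ((S + l) + 5)) = -36 + 4*(l - (5 + S + l)) = -36 + 4*(l + (-5 - S - l)) = -36 + 4*(-5 - S) = -36 + (-20 - 4*S) = -56 - 4*S)
1/(B(1, V) + R(31, a)) = 1/(-9 + (-56 - 4*31)) = 1/(-9 + (-56 - 124)) = 1/(-9 - 180) = 1/(-189) = -1/189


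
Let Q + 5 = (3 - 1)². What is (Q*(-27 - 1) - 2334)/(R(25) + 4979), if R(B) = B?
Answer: -1153/2502 ≈ -0.46083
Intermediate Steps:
Q = -1 (Q = -5 + (3 - 1)² = -5 + 2² = -5 + 4 = -1)
(Q*(-27 - 1) - 2334)/(R(25) + 4979) = (-(-27 - 1) - 2334)/(25 + 4979) = (-1*(-28) - 2334)/5004 = (28 - 2334)*(1/5004) = -2306*1/5004 = -1153/2502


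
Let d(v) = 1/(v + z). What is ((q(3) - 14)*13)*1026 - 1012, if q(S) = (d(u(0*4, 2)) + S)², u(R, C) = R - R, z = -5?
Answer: -2079352/25 ≈ -83174.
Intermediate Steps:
u(R, C) = 0
d(v) = 1/(-5 + v) (d(v) = 1/(v - 5) = 1/(-5 + v))
q(S) = (-⅕ + S)² (q(S) = (1/(-5 + 0) + S)² = (1/(-5) + S)² = (-⅕ + S)²)
((q(3) - 14)*13)*1026 - 1012 = (((-1 + 5*3)²/25 - 14)*13)*1026 - 1012 = (((-1 + 15)²/25 - 14)*13)*1026 - 1012 = (((1/25)*14² - 14)*13)*1026 - 1012 = (((1/25)*196 - 14)*13)*1026 - 1012 = ((196/25 - 14)*13)*1026 - 1012 = -154/25*13*1026 - 1012 = -2002/25*1026 - 1012 = -2054052/25 - 1012 = -2079352/25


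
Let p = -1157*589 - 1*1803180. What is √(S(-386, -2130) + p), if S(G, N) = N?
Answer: I*√2486783 ≈ 1577.0*I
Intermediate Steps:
p = -2484653 (p = -681473 - 1803180 = -2484653)
√(S(-386, -2130) + p) = √(-2130 - 2484653) = √(-2486783) = I*√2486783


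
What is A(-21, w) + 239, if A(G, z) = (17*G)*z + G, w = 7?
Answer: -2281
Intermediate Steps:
A(G, z) = G + 17*G*z (A(G, z) = 17*G*z + G = G + 17*G*z)
A(-21, w) + 239 = -21*(1 + 17*7) + 239 = -21*(1 + 119) + 239 = -21*120 + 239 = -2520 + 239 = -2281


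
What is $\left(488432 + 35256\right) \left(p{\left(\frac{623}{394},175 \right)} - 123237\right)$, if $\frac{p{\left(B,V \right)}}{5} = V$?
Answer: $-64079511056$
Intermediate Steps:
$p{\left(B,V \right)} = 5 V$
$\left(488432 + 35256\right) \left(p{\left(\frac{623}{394},175 \right)} - 123237\right) = \left(488432 + 35256\right) \left(5 \cdot 175 - 123237\right) = 523688 \left(875 - 123237\right) = 523688 \left(-122362\right) = -64079511056$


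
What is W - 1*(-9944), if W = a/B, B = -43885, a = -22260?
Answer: 87282940/8777 ≈ 9944.5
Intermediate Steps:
W = 4452/8777 (W = -22260/(-43885) = -22260*(-1/43885) = 4452/8777 ≈ 0.50723)
W - 1*(-9944) = 4452/8777 - 1*(-9944) = 4452/8777 + 9944 = 87282940/8777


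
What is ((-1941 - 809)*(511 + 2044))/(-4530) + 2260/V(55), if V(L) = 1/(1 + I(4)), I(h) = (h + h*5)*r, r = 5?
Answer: 124580005/453 ≈ 2.7501e+5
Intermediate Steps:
I(h) = 30*h (I(h) = (h + h*5)*5 = (h + 5*h)*5 = (6*h)*5 = 30*h)
V(L) = 1/121 (V(L) = 1/(1 + 30*4) = 1/(1 + 120) = 1/121)
((-1941 - 809)*(511 + 2044))/(-4530) + 2260/V(55) = ((-1941 - 809)*(511 + 2044))/(-4530) + 2260/(1/121) = -2750*2555*(-1/4530) + 2260*121 = -7026250*(-1/4530) + 273460 = 702625/453 + 273460 = 124580005/453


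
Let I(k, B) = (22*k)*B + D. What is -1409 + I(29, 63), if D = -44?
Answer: 38741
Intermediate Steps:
I(k, B) = -44 + 22*B*k (I(k, B) = (22*k)*B - 44 = 22*B*k - 44 = -44 + 22*B*k)
-1409 + I(29, 63) = -1409 + (-44 + 22*63*29) = -1409 + (-44 + 40194) = -1409 + 40150 = 38741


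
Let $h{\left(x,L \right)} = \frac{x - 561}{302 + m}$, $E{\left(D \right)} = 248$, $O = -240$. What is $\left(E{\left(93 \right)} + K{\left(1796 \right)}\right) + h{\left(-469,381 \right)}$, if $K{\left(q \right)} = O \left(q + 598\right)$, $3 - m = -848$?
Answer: $- \frac{662182766}{1153} \approx -5.7431 \cdot 10^{5}$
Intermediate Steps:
$m = 851$ ($m = 3 - -848 = 3 + 848 = 851$)
$h{\left(x,L \right)} = - \frac{561}{1153} + \frac{x}{1153}$ ($h{\left(x,L \right)} = \frac{x - 561}{302 + 851} = \frac{-561 + x}{1153} = \left(-561 + x\right) \frac{1}{1153} = - \frac{561}{1153} + \frac{x}{1153}$)
$K{\left(q \right)} = -143520 - 240 q$ ($K{\left(q \right)} = - 240 \left(q + 598\right) = - 240 \left(598 + q\right) = -143520 - 240 q$)
$\left(E{\left(93 \right)} + K{\left(1796 \right)}\right) + h{\left(-469,381 \right)} = \left(248 - 574560\right) + \left(- \frac{561}{1153} + \frac{1}{1153} \left(-469\right)\right) = \left(248 - 574560\right) - \frac{1030}{1153} = -574312 - \frac{1030}{1153} = - \frac{662182766}{1153}$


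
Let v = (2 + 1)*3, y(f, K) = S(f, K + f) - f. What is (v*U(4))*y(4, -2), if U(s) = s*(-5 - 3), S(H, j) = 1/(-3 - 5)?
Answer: 1188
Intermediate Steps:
S(H, j) = -1/8 (S(H, j) = 1/(-8) = -1/8)
y(f, K) = -1/8 - f
v = 9 (v = 3*3 = 9)
U(s) = -8*s (U(s) = s*(-8) = -8*s)
(v*U(4))*y(4, -2) = (9*(-8*4))*(-1/8 - 1*4) = (9*(-32))*(-1/8 - 4) = -288*(-33/8) = 1188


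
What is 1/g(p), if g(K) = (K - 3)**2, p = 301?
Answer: 1/88804 ≈ 1.1261e-5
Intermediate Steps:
g(K) = (-3 + K)**2
1/g(p) = 1/((-3 + 301)**2) = 1/(298**2) = 1/88804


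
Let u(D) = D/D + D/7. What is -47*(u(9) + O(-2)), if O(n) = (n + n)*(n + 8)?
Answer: 7144/7 ≈ 1020.6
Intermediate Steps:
O(n) = 2*n*(8 + n) (O(n) = (2*n)*(8 + n) = 2*n*(8 + n))
u(D) = 1 + D/7 (u(D) = 1 + D*(⅐) = 1 + D/7)
-47*(u(9) + O(-2)) = -47*((1 + (⅐)*9) + 2*(-2)*(8 - 2)) = -47*((1 + 9/7) + 2*(-2)*6) = -47*(16/7 - 24) = -47*(-152/7) = 7144/7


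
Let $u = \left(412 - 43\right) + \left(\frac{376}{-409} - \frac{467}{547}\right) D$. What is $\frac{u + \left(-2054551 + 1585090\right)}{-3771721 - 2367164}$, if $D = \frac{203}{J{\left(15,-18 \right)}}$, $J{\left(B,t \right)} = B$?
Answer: $\frac{34984012617}{457803256285} \approx 0.076417$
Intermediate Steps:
$D = \frac{203}{15} \approx 13.533$
$u = \frac{77185452}{223723}$ ($u = \left(412 - 43\right) + \left(\frac{376}{-409} - \frac{467}{547}\right) \frac{203}{15} = 369 + \left(376 \left(- \frac{1}{409}\right) - \frac{467}{547}\right) \frac{203}{15} = 369 + \left(- \frac{376}{409} - \frac{467}{547}\right) \frac{203}{15} = 369 - \frac{5368335}{223723} = \frac{77185452}{223723} \approx 345.0$)
$\frac{u + \left(-2054551 + 1585090\right)}{-3771721 - 2367164} = \frac{\frac{77185452}{223723} + \left(-2054551 + 1585090\right)}{-3771721 - 2367164} = \frac{\frac{77185452}{223723} - 469461}{-6138885} = \left(- \frac{104952037851}{223723}\right) \left(- \frac{1}{6138885}\right) = \frac{34984012617}{457803256285}$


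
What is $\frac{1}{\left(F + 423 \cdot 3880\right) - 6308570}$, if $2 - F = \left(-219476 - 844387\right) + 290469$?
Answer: $- \frac{1}{3893934} \approx -2.5681 \cdot 10^{-7}$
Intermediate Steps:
$F = 773396$ ($F = 2 - \left(\left(-219476 - 844387\right) + 290469\right) = 2 - \left(-1063863 + 290469\right) = 2 - -773394 = 2 + 773394 = 773396$)
$\frac{1}{\left(F + 423 \cdot 3880\right) - 6308570} = \frac{1}{\left(773396 + 423 \cdot 3880\right) - 6308570} = \frac{1}{\left(773396 + 1641240\right) - 6308570} = \frac{1}{2414636 - 6308570} = \frac{1}{-3893934} = - \frac{1}{3893934}$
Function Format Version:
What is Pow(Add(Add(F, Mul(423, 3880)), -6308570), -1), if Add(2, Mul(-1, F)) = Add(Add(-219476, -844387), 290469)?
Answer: Rational(-1, 3893934) ≈ -2.5681e-7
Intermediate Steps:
F = 773396 (F = Add(2, Mul(-1, Add(Add(-219476, -844387), 290469))) = Add(2, Mul(-1, Add(-1063863, 290469))) = Add(2, Mul(-1, -773394)) = Add(2, 773394) = 773396)
Pow(Add(Add(F, Mul(423, 3880)), -6308570), -1) = Pow(Add(Add(773396, Mul(423, 3880)), -6308570), -1) = Pow(Add(Add(773396, 1641240), -6308570), -1) = Pow(Add(2414636, -6308570), -1) = Pow(-3893934, -1) = Rational(-1, 3893934)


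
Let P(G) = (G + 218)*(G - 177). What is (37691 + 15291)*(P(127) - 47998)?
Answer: -3456969536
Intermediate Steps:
P(G) = (-177 + G)*(218 + G) (P(G) = (218 + G)*(-177 + G) = (-177 + G)*(218 + G))
(37691 + 15291)*(P(127) - 47998) = (37691 + 15291)*((-38586 + 127² + 41*127) - 47998) = 52982*((-38586 + 16129 + 5207) - 47998) = 52982*(-17250 - 47998) = 52982*(-65248) = -3456969536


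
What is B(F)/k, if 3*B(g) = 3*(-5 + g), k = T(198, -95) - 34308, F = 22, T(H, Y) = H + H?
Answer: -17/33912 ≈ -0.00050130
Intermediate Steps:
T(H, Y) = 2*H
k = -33912 (k = 2*198 - 34308 = 396 - 34308 = -33912)
B(g) = -5 + g (B(g) = (3*(-5 + g))/3 = (-15 + 3*g)/3 = -5 + g)
B(F)/k = (-5 + 22)/(-33912) = 17*(-1/33912) = -17/33912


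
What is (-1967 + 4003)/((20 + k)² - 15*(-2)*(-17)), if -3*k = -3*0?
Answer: -1018/55 ≈ -18.509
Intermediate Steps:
k = 0 (k = -(-1)*0 = -⅓*0 = 0)
(-1967 + 4003)/((20 + k)² - 15*(-2)*(-17)) = (-1967 + 4003)/((20 + 0)² - 15*(-2)*(-17)) = 2036/(20² + 30*(-17)) = 2036/(400 - 510) = 2036/(-110) = 2036*(-1/110) = -1018/55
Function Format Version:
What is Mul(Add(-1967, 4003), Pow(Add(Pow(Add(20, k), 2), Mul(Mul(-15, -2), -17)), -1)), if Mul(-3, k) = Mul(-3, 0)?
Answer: Rational(-1018, 55) ≈ -18.509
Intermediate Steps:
k = 0 (k = Mul(Rational(-1, 3), Mul(-3, 0)) = Mul(Rational(-1, 3), 0) = 0)
Mul(Add(-1967, 4003), Pow(Add(Pow(Add(20, k), 2), Mul(Mul(-15, -2), -17)), -1)) = Mul(Add(-1967, 4003), Pow(Add(Pow(Add(20, 0), 2), Mul(Mul(-15, -2), -17)), -1)) = Mul(2036, Pow(Add(Pow(20, 2), Mul(30, -17)), -1)) = Mul(2036, Pow(Add(400, -510), -1)) = Mul(2036, Pow(-110, -1)) = Mul(2036, Rational(-1, 110)) = Rational(-1018, 55)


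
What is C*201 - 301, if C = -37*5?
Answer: -37486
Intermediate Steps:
C = -185
C*201 - 301 = -185*201 - 301 = -37185 - 301 = -37486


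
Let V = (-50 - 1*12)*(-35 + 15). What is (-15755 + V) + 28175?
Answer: 13660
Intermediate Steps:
V = 1240 (V = (-50 - 12)*(-20) = -62*(-20) = 1240)
(-15755 + V) + 28175 = (-15755 + 1240) + 28175 = -14515 + 28175 = 13660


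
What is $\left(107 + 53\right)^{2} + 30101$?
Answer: $55701$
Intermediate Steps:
$\left(107 + 53\right)^{2} + 30101 = 160^{2} + 30101 = 25600 + 30101 = 55701$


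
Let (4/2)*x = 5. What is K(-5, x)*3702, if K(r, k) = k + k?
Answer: 18510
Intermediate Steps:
x = 5/2 (x = (1/2)*5 = 5/2 ≈ 2.5000)
K(r, k) = 2*k
K(-5, x)*3702 = (2*(5/2))*3702 = 5*3702 = 18510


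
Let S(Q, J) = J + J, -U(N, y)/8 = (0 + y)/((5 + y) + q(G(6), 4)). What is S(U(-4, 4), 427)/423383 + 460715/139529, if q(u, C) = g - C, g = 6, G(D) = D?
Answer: 195178056611/59074206607 ≈ 3.3039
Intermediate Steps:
q(u, C) = 6 - C
U(N, y) = -8*y/(7 + y) (U(N, y) = -8*(0 + y)/((5 + y) + (6 - 1*4)) = -8*y/((5 + y) + (6 - 4)) = -8*y/((5 + y) + 2) = -8*y/(7 + y))
S(Q, J) = 2*J
S(U(-4, 4), 427)/423383 + 460715/139529 = (2*427)/423383 + 460715/139529 = 854*(1/423383) + 460715*(1/139529) = 854/423383 + 460715/139529 = 195178056611/59074206607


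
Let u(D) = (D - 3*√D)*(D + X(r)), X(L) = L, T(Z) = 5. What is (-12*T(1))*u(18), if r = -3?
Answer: -16200 + 8100*√2 ≈ -4744.9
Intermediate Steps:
u(D) = (-3 + D)*(D - 3*√D) (u(D) = (D - 3*√D)*(D - 3) = (D - 3*√D)*(-3 + D) = (-3 + D)*(D - 3*√D))
(-12*T(1))*u(18) = (-12*5)*(18² - 3*18 - 162*√2 + 9*√18) = -60*(324 - 54 - 162*√2 + 9*(3*√2)) = -60*(324 - 54 - 162*√2 + 27*√2) = -60*(270 - 135*√2) = -16200 + 8100*√2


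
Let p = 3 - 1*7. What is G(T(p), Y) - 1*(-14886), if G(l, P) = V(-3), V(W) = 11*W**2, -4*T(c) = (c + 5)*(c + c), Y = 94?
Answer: 14985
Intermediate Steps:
p = -4 (p = 3 - 7 = -4)
T(c) = -c*(5 + c)/2 (T(c) = -(c + 5)*(c + c)/4 = -(5 + c)*2*c/4 = -c*(5 + c)/2)
G(l, P) = 99 (G(l, P) = 11*(-3)**2 = 11*9 = 99)
G(T(p), Y) - 1*(-14886) = 99 - 1*(-14886) = 99 + 14886 = 14985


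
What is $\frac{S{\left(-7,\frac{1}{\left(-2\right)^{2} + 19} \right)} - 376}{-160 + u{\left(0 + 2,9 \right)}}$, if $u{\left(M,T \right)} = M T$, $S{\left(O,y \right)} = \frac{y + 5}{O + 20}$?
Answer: $\frac{56154}{21229} \approx 2.6452$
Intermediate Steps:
$S{\left(O,y \right)} = \frac{5 + y}{20 + O}$
$\frac{S{\left(-7,\frac{1}{\left(-2\right)^{2} + 19} \right)} - 376}{-160 + u{\left(0 + 2,9 \right)}} = \frac{\frac{5 + \frac{1}{\left(-2\right)^{2} + 19}}{20 - 7} - 376}{-160 + \left(0 + 2\right) 9} = \frac{\frac{5 + \frac{1}{4 + 19}}{13} - 376}{-160 + 2 \cdot 9} = \frac{\frac{5 + \frac{1}{23}}{13} - 376}{-160 + 18} = \frac{\frac{5 + \frac{1}{23}}{13} - 376}{-142} = \left(\frac{1}{13} \cdot \frac{116}{23} - 376\right) \left(- \frac{1}{142}\right) = \left(\frac{116}{299} - 376\right) \left(- \frac{1}{142}\right) = \left(- \frac{112308}{299}\right) \left(- \frac{1}{142}\right) = \frac{56154}{21229}$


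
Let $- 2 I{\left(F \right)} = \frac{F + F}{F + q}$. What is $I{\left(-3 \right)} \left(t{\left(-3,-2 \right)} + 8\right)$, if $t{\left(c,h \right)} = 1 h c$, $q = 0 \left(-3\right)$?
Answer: $-14$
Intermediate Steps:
$q = 0$
$I{\left(F \right)} = -1$ ($I{\left(F \right)} = - \frac{\left(F + F\right) \frac{1}{F + 0}}{2} = - \frac{2 F \frac{1}{F}}{2} = \left(- \frac{1}{2}\right) 2 = -1$)
$t{\left(c,h \right)} = c h$ ($t{\left(c,h \right)} = h c = c h$)
$I{\left(-3 \right)} \left(t{\left(-3,-2 \right)} + 8\right) = - (\left(-3\right) \left(-2\right) + 8) = - (6 + 8) = \left(-1\right) 14 = -14$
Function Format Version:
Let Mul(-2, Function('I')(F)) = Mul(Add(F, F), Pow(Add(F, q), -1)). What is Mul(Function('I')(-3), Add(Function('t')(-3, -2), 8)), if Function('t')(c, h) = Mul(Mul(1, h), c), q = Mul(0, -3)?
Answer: -14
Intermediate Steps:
q = 0
Function('I')(F) = -1 (Function('I')(F) = Mul(Rational(-1, 2), Mul(Add(F, F), Pow(Add(F, 0), -1))) = Mul(Rational(-1, 2), Mul(Mul(2, F), Pow(F, -1))) = Mul(Rational(-1, 2), 2) = -1)
Function('t')(c, h) = Mul(c, h) (Function('t')(c, h) = Mul(h, c) = Mul(c, h))
Mul(Function('I')(-3), Add(Function('t')(-3, -2), 8)) = Mul(-1, Add(Mul(-3, -2), 8)) = Mul(-1, Add(6, 8)) = Mul(-1, 14) = -14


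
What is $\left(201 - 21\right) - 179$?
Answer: $1$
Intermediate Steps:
$\left(201 - 21\right) - 179 = 180 - 179 = 1$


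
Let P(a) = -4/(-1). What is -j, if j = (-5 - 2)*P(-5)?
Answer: 28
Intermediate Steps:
P(a) = 4 (P(a) = -4*(-1) = 4)
j = -28 (j = (-5 - 2)*4 = -7*4 = -28)
-j = -1*(-28) = 28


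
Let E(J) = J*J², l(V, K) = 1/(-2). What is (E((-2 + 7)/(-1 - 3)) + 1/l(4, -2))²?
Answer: 64009/4096 ≈ 15.627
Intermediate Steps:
l(V, K) = -½
E(J) = J³
(E((-2 + 7)/(-1 - 3)) + 1/l(4, -2))² = (((-2 + 7)/(-1 - 3))³ + 1/(-½))² = ((5/(-4))³ - 2)² = ((5*(-¼))³ - 2)² = ((-5/4)³ - 2)² = (-125/64 - 2)² = (-253/64)² = 64009/4096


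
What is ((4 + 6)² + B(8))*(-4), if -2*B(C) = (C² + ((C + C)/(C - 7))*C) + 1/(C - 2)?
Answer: -47/3 ≈ -15.667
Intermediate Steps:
B(C) = -C²/2 - 1/(2*(-2 + C)) - C²/(-7 + C) (B(C) = -((C² + ((C + C)/(C - 7))*C) + 1/(C - 2))/2 = -((C² + ((2*C)/(-7 + C))*C) + 1/(-2 + C))/2 = -((C² + (2*C/(-7 + C))*C) + 1/(-2 + C))/2 = -((C² + 2*C²/(-7 + C)) + 1/(-2 + C))/2 = -(C² + 1/(-2 + C) + 2*C²/(-7 + C))/2 = -C²/2 - 1/(2*(-2 + C)) - C²/(-7 + C))
((4 + 6)² + B(8))*(-4) = ((4 + 6)² + (7 - 1*8 - 1*8⁴ - 10*8² + 7*8³)/(2*(14 + 8² - 9*8)))*(-4) = (10² + (7 - 8 - 1*4096 - 10*64 + 7*512)/(2*(14 + 64 - 72)))*(-4) = (100 + (½)*(7 - 8 - 4096 - 640 + 3584)/6)*(-4) = (100 + (½)*(⅙)*(-1153))*(-4) = (100 - 1153/12)*(-4) = (47/12)*(-4) = -47/3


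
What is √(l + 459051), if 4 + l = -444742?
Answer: √14305 ≈ 119.60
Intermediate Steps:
l = -444746 (l = -4 - 444742 = -444746)
√(l + 459051) = √(-444746 + 459051) = √14305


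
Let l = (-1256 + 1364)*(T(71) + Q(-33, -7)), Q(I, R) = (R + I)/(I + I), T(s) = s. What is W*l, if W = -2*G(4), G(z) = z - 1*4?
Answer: 0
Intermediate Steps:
G(z) = -4 + z (G(z) = z - 4 = -4 + z)
W = 0 (W = -2*(-4 + 4) = -2*0 = 0)
Q(I, R) = (I + R)/(2*I) (Q(I, R) = (I + R)/((2*I)) = (I + R)*(1/(2*I)) = (I + R)/(2*I))
l = 85068/11 (l = (-1256 + 1364)*(71 + (1/2)*(-33 - 7)/(-33)) = 108*(71 + (1/2)*(-1/33)*(-40)) = 108*(71 + 20/33) = 108*(2363/33) = 85068/11 ≈ 7733.5)
W*l = 0*(85068/11) = 0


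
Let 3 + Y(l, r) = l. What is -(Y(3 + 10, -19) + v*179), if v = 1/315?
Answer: -3329/315 ≈ -10.568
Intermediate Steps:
Y(l, r) = -3 + l
v = 1/315 ≈ 0.0031746
-(Y(3 + 10, -19) + v*179) = -((-3 + (3 + 10)) + (1/315)*179) = -((-3 + 13) + 179/315) = -(10 + 179/315) = -1*3329/315 = -3329/315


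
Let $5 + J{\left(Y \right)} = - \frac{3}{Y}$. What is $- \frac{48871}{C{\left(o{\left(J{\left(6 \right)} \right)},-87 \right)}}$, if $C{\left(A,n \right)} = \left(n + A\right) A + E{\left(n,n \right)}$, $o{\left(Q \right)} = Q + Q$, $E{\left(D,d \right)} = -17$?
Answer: $- \frac{48871}{1061} \approx -46.061$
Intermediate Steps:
$J{\left(Y \right)} = -5 - \frac{3}{Y}$
$o{\left(Q \right)} = 2 Q$
$C{\left(A,n \right)} = -17 + A \left(A + n\right)$ ($C{\left(A,n \right)} = \left(n + A\right) A - 17 = \left(A + n\right) A - 17 = A \left(A + n\right) - 17 = -17 + A \left(A + n\right)$)
$- \frac{48871}{C{\left(o{\left(J{\left(6 \right)} \right)},-87 \right)}} = - \frac{48871}{-17 + \left(2 \left(-5 - \frac{3}{6}\right)\right)^{2} + 2 \left(-5 - \frac{3}{6}\right) \left(-87\right)} = - \frac{48871}{-17 + \left(2 \left(-5 - \frac{1}{2}\right)\right)^{2} + 2 \left(-5 - \frac{1}{2}\right) \left(-87\right)} = - \frac{48871}{-17 + \left(2 \left(- \frac{11}{2}\right)\right)^{2} + 2 \left(- \frac{11}{2}\right) \left(-87\right)} = - \frac{48871}{-17 + \left(-11\right)^{2} - -957} = - \frac{48871}{-17 + 121 + 957} = - \frac{48871}{1061}$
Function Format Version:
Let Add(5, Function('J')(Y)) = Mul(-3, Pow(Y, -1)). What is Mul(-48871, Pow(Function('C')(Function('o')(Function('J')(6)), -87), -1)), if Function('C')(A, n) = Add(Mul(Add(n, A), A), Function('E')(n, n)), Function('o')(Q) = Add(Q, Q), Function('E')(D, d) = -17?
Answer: Rational(-48871, 1061) ≈ -46.061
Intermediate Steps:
Function('J')(Y) = Add(-5, Mul(-3, Pow(Y, -1)))
Function('o')(Q) = Mul(2, Q)
Function('C')(A, n) = Add(-17, Mul(A, Add(A, n))) (Function('C')(A, n) = Add(Mul(Add(n, A), A), -17) = Add(Mul(Add(A, n), A), -17) = Add(Mul(A, Add(A, n)), -17) = Add(-17, Mul(A, Add(A, n))))
Mul(-48871, Pow(Function('C')(Function('o')(Function('J')(6)), -87), -1)) = Mul(-48871, Pow(Add(-17, Pow(Mul(2, Add(-5, Mul(-3, Pow(6, -1)))), 2), Mul(Mul(2, Add(-5, Mul(-3, Pow(6, -1)))), -87)), -1)) = Mul(-48871, Pow(Add(-17, Pow(Mul(2, Add(-5, Mul(-3, Rational(1, 6)))), 2), Mul(Mul(2, Add(-5, Mul(-3, Rational(1, 6)))), -87)), -1)) = Mul(-48871, Pow(Add(-17, Pow(Mul(2, Add(-5, Rational(-1, 2))), 2), Mul(Mul(2, Add(-5, Rational(-1, 2))), -87)), -1)) = Mul(-48871, Pow(Add(-17, Pow(Mul(2, Rational(-11, 2)), 2), Mul(Mul(2, Rational(-11, 2)), -87)), -1)) = Mul(-48871, Pow(Add(-17, Pow(-11, 2), Mul(-11, -87)), -1)) = Mul(-48871, Pow(Add(-17, 121, 957), -1)) = Mul(-48871, Pow(1061, -1)) = Mul(-48871, Rational(1, 1061)) = Rational(-48871, 1061)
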